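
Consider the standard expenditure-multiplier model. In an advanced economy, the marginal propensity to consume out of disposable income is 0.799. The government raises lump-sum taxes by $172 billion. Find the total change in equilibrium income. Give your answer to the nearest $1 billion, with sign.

A lump-sum tax change of +$172 billion shifts disposable income by −$172 billion; first-round consumption changes by −c × ΔT = −0.799 × (+$172 billion) = −$137.428 billion.
Expenditure multiplier = 1/(1 − MPC) = 1/(1 − 0.799) = 1/0.201 ≈ 4.975.
The tax multiplier is −c × k ≈ −3.975, so ΔY = k × (−c·ΔT) = (−$137.428 billion) / 0.201 ≈ −$684 billion.

−$684 billion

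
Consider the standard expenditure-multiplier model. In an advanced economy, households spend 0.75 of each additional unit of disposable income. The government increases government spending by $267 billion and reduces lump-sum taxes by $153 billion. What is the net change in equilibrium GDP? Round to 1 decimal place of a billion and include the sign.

+$1,527.0 billion

Expenditure multiplier = 1/(1 − MPC) = 1/(1 − 0.75) = 1/0.25 = 4.
ΔG contributes k·ΔG = (+$267 billion) / 0.25 = +$1,068 billion.
ΔT of −$153 billion changes first-round spending by −c·ΔT = +$114.75 billion, contributing k·(−c·ΔT) = (+$114.75 billion) / 0.25 = +$459 billion.
Net ΔY = k(ΔG − c·ΔT) = (+$381.75 billion) / 0.25 = +$1,527 billion.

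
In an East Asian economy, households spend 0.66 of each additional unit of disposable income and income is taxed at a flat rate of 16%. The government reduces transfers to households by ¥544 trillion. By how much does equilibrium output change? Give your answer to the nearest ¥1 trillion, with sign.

The transfer change shifts disposable income by −¥544 trillion, so first-round consumption changes by c·ΔTR = 0.66 × (−¥544 trillion) = −¥359.04 trillion.
Expenditure multiplier = 1/(1 − c(1−t)) = 1/(1 − 0.66×0.84) = 1/0.4456 ≈ 2.244.
The transfer multiplier is c × k ≈ 1.481, so ΔY = k × (c·ΔTR) = (−¥359.04 trillion) / 0.4456 ≈ −¥806 trillion.

−¥806 trillion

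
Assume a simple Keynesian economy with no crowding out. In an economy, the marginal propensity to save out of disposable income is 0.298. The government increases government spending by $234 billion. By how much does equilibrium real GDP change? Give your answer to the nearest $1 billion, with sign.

+$785 billion

MPC = 1 − MPS = 1 − 0.298 = 0.702.
Spending multiplier = 1/(1 − MPC) = 1/(1 − 0.702) = 1/0.298 ≈ 3.356.
ΔY = k × ΔG = (+$234 billion) / 0.298 ≈ +$785 billion.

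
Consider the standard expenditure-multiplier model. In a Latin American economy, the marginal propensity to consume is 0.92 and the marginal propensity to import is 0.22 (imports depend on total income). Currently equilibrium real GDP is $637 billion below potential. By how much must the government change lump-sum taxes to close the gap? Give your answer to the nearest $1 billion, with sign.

Spending multiplier = 1/(1 − c + m) = 1/(1 − 0.92 + 0.22) = 1/0.3 ≈ 3.333.
Tax multiplier = −c·k = −0.92/0.3 ≈ −3.067. Need ΔY = +$637 billion, so ΔT = ΔY/(−c·k) = −(+$637 billion) × 0.3 / 0.92 ≈ −$208 billion.
The government should cut lump-sum taxes by $208 billion.

−$208 billion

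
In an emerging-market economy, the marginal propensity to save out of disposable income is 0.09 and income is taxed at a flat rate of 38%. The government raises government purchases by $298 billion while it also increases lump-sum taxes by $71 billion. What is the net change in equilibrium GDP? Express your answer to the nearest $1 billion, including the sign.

+$536 billion

MPC = 1 − MPS = 1 − 0.09 = 0.91.
Expenditure multiplier = 1/(1 − c(1−t)) = 1/(1 − 0.91×0.62) = 1/0.4358 ≈ 2.295.
ΔG contributes k·ΔG = (+$298 billion) / 0.4358 ≈ +$683.8 billion.
ΔT of +$71 billion changes first-round spending by −c·ΔT = −$64.61 billion, contributing k·(−c·ΔT) = (−$64.61 billion) / 0.4358 ≈ −$148.3 billion.
Net ΔY = k(ΔG − c·ΔT) = (+$233.39 billion) / 0.4358 ≈ +$536 billion.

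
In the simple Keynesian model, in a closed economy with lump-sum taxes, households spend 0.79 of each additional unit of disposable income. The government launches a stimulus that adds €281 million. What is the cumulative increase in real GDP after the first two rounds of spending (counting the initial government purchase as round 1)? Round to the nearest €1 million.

€503 million

Round 1 adds ΔG = €281 million; each later round is MPC = 0.79 times the previous.
After 2 rounds: 281 + 221.99 = ΔG·(1 − c^2)/(1 − c) = 281 × (1 − 0.6241)/0.21 ≈ €503 million.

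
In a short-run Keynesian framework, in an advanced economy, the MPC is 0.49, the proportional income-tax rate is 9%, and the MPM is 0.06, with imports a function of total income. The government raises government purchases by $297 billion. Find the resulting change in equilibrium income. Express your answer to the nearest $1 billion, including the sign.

+$484 billion

Spending multiplier = 1/(1 − c(1−t) + m) = 1/(1 − 0.49×0.91 + 0.06) = 1/0.6141 ≈ 1.628.
ΔY = k × ΔG = (+$297 billion) / 0.6141 ≈ +$484 billion.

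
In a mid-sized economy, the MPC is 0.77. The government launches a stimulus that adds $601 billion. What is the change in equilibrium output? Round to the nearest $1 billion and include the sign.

Expenditure multiplier = 1/(1 − MPC) = 1/(1 − 0.77) = 1/0.23 ≈ 4.348.
ΔY = k × ΔG = (+$601 billion) / 0.23 ≈ +$2,613 billion.

+$2,613 billion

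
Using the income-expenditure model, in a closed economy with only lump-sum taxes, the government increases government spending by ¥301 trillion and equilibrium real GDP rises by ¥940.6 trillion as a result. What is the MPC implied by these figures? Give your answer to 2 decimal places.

Implied spending multiplier k = ΔY/ΔG = 940.6/301 ≈ 3.1249.
Since k = 1/(1 − MPC), MPC = 1 − 1/k = 1 − ΔG/ΔY = 1 − 301/940.6 ≈ 0.68.

0.68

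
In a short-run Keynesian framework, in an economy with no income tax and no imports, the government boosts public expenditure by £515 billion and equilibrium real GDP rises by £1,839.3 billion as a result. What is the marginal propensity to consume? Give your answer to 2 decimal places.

Implied spending multiplier k = ΔY/ΔG = 1,839.3/515 ≈ 3.5715.
Since k = 1/(1 − MPC), MPC = 1 − 1/k = 1 − ΔG/ΔY = 1 − 515/1,839.3 ≈ 0.72.

0.72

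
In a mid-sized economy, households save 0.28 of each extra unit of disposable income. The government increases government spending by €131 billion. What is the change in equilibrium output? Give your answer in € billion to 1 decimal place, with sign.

+€467.9 billion

MPC = 1 − MPS = 1 − 0.28 = 0.72.
Government-spending multiplier = 1/(1 − MPC) = 1/(1 − 0.72) = 1/0.28 ≈ 3.571.
ΔY = k × ΔG = (+€131 billion) / 0.28 ≈ +€467.9 billion.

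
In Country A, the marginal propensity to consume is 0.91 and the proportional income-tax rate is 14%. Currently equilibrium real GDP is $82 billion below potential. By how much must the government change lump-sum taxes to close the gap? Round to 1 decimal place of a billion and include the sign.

−$19.6 billion

Spending multiplier = 1/(1 − c(1−t)) = 1/(1 − 0.91×0.86) = 1/0.2174 ≈ 4.6.
Tax multiplier = −c·k = −0.91/0.2174 ≈ −4.186. Need ΔY = +$82 billion, so ΔT = ΔY/(−c·k) = −(+$82 billion) × 0.2174 / 0.91 ≈ −$19.6 billion.
The government should cut lump-sum taxes by $19.6 billion.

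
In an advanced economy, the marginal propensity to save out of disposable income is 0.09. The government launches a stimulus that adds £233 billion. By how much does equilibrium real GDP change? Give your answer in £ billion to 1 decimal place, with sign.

+£2,588.9 billion

MPC = 1 − MPS = 1 − 0.09 = 0.91.
Expenditure multiplier = 1/(1 − MPC) = 1/(1 − 0.91) = 1/0.09 ≈ 11.111.
ΔY = k × ΔG = (+£233 billion) / 0.09 ≈ +£2,588.9 billion.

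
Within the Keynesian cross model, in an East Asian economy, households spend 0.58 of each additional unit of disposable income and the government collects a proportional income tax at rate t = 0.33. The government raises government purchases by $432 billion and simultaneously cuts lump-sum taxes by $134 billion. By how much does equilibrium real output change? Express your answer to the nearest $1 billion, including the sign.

+$834 billion

Expenditure multiplier = 1/(1 − c(1−t)) = 1/(1 − 0.58×0.67) = 1/0.6114 ≈ 1.636.
ΔG contributes k·ΔG = (+$432 billion) / 0.6114 ≈ +$706.6 billion.
ΔT of −$134 billion changes first-round spending by −c·ΔT = +$77.72 billion, contributing k·(−c·ΔT) = (+$77.72 billion) / 0.6114 ≈ +$127.1 billion.
Net ΔY = k(ΔG − c·ΔT) = (+$509.72 billion) / 0.6114 ≈ +$834 billion.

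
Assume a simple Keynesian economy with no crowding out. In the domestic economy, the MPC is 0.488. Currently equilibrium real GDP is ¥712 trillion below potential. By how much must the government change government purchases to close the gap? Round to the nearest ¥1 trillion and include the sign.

+¥365 trillion

Spending multiplier = 1/(1 − MPC) = 1/(1 − 0.488) = 1/0.512 ≈ 1.953.
Need ΔY = +¥712 trillion, so ΔG = ΔY/k = (+¥712 trillion) × 0.512 ≈ +¥365 trillion.
The government should increase government purchases by ¥365 trillion.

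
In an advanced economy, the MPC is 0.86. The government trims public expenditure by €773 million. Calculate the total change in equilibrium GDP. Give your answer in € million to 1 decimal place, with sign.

Government-spending multiplier = 1/(1 − MPC) = 1/(1 − 0.86) = 1/0.14 ≈ 7.143.
ΔY = k × ΔG = (−€773 million) / 0.14 ≈ −€5,521.4 million.

−€5,521.4 million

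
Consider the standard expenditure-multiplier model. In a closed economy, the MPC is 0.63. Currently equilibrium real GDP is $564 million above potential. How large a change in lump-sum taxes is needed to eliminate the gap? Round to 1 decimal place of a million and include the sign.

+$331.2 million

Spending multiplier = 1/(1 − MPC) = 1/(1 − 0.63) = 1/0.37 ≈ 2.703.
Tax multiplier = −c·k = −0.63/0.37 ≈ −1.703. Need ΔY = −$564 million, so ΔT = ΔY/(−c·k) = −(−$564 million) × 0.37 / 0.63 ≈ +$331.2 million.
The government should raise lump-sum taxes by $331.2 million.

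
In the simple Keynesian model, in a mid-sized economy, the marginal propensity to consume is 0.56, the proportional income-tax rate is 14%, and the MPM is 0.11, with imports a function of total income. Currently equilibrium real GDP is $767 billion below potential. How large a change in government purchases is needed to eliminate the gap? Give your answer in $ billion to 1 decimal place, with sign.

Spending multiplier = 1/(1 − c(1−t) + m) = 1/(1 − 0.56×0.86 + 0.11) = 1/0.6284 ≈ 1.591.
Need ΔY = +$767 billion, so ΔG = ΔY/k = (+$767 billion) × 0.6284 ≈ +$482 billion.
The government should increase government purchases by $482 billion.

+$482.0 billion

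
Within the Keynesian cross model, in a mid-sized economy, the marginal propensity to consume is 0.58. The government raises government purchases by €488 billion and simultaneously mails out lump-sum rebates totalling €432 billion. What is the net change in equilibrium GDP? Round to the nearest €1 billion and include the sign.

Expenditure multiplier = 1/(1 − MPC) = 1/(1 − 0.58) = 1/0.42 ≈ 2.381.
ΔG contributes k·ΔG = (+€488 billion) / 0.42 ≈ +€1,161.9 billion.
ΔT of −€432 billion changes first-round spending by −c·ΔT = +€250.56 billion, contributing k·(−c·ΔT) = (+€250.56 billion) / 0.42 ≈ +€596.6 billion.
Net ΔY = k(ΔG − c·ΔT) = (+€738.56 billion) / 0.42 ≈ +€1,758 billion.

+€1,758 billion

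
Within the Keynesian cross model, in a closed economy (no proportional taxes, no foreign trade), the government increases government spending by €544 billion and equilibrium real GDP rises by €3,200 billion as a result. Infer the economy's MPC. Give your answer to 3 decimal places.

Implied spending multiplier k = ΔY/ΔG = 3,200/544 ≈ 5.8824.
Since k = 1/(1 − MPC), MPC = 1 − 1/k = 1 − ΔG/ΔY = 1 − 544/3,200 = 0.830.

0.830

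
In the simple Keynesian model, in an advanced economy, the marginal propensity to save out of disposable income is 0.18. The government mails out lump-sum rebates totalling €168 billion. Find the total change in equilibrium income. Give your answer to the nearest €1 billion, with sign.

+€765 billion

MPC = 1 − MPS = 1 − 0.18 = 0.82.
A lump-sum tax change of −€168 billion shifts disposable income by +€168 billion; first-round consumption changes by −c × ΔT = −0.82 × (−€168 billion) = +€137.76 billion.
Expenditure multiplier = 1/(1 − MPC) = 1/(1 − 0.82) = 1/0.18 ≈ 5.556.
The tax multiplier is −c × k ≈ −4.556, so ΔY = k × (−c·ΔT) = (+€137.76 billion) / 0.18 ≈ +€765 billion.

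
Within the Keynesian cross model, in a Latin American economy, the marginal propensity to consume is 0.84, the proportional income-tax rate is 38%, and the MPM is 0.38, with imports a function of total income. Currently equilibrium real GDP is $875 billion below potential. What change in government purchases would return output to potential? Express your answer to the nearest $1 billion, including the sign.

+$752 billion

Spending multiplier = 1/(1 − c(1−t) + m) = 1/(1 − 0.84×0.62 + 0.38) = 1/0.8592 ≈ 1.164.
Need ΔY = +$875 billion, so ΔG = ΔY/k = (+$875 billion) × 0.8592 ≈ +$752 billion.
The government should increase government purchases by $752 billion.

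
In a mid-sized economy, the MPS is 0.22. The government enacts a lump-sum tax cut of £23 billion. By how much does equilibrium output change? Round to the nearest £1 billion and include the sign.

MPC = 1 − MPS = 1 − 0.22 = 0.78.
A lump-sum tax change of −£23 billion shifts disposable income by +£23 billion; first-round consumption changes by −c × ΔT = −0.78 × (−£23 billion) = +£17.94 billion.
Expenditure multiplier = 1/(1 − MPC) = 1/(1 − 0.78) = 1/0.22 ≈ 4.545.
The tax multiplier is −c × k ≈ −3.545, so ΔY = k × (−c·ΔT) = (+£17.94 billion) / 0.22 ≈ +£82 billion.

+£82 billion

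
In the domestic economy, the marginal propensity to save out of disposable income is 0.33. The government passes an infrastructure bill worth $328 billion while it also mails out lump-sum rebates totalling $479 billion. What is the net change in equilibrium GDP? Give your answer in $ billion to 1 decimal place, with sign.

+$1,966.5 billion

MPC = 1 − MPS = 1 − 0.33 = 0.67.
Expenditure multiplier = 1/(1 − MPC) = 1/(1 − 0.67) = 1/0.33 ≈ 3.03.
ΔG contributes k·ΔG = (+$328 billion) / 0.33 ≈ +$993.9 billion.
ΔT of −$479 billion changes first-round spending by −c·ΔT = +$320.93 billion, contributing k·(−c·ΔT) = (+$320.93 billion) / 0.33 ≈ +$972.5 billion.
Net ΔY = k(ΔG − c·ΔT) = (+$648.93 billion) / 0.33 ≈ +$1,966.5 billion.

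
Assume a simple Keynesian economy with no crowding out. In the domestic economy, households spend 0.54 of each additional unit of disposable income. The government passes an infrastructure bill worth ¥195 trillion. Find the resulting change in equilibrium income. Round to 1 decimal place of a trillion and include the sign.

+¥423.9 trillion

Government-spending multiplier = 1/(1 − MPC) = 1/(1 − 0.54) = 1/0.46 ≈ 2.174.
ΔY = k × ΔG = (+¥195 trillion) / 0.46 ≈ +¥423.9 trillion.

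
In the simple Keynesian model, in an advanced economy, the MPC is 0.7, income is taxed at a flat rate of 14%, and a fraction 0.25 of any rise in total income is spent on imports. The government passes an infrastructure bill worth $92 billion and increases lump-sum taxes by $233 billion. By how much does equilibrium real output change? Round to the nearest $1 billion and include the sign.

−$110 billion

Expenditure multiplier = 1/(1 − c(1−t) + m) = 1/(1 − 0.7×0.86 + 0.25) = 1/0.648 ≈ 1.543.
ΔG contributes k·ΔG = (+$92 billion) / 0.648 ≈ +$142 billion.
ΔT of +$233 billion changes first-round spending by −c·ΔT = −$163.1 billion, contributing k·(−c·ΔT) = (−$163.1 billion) / 0.648 ≈ −$251.7 billion.
Net ΔY = k(ΔG − c·ΔT) = (−$71.1 billion) / 0.648 ≈ −$110 billion.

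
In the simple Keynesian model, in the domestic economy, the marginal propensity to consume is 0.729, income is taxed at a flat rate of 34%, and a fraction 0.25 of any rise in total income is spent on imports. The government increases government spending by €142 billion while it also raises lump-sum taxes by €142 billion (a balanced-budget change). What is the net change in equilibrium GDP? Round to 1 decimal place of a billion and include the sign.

Expenditure multiplier = 1/(1 − c(1−t) + m) = 1/(1 − 0.729×0.66 + 0.25) = 1/0.76886 ≈ 1.301.
ΔG contributes k·ΔG = (+€142 billion) / 0.76886 ≈ +€184.7 billion.
ΔT of +€142 billion changes first-round spending by −c·ΔT = −€103.518 billion, contributing k·(−c·ΔT) = (−€103.518 billion) / 0.76886 ≈ −€134.6 billion.
Net ΔY = k(ΔG − c·ΔT) = (+€38.482 billion) / 0.76886 ≈ +€50.1 billion.

+€50.1 billion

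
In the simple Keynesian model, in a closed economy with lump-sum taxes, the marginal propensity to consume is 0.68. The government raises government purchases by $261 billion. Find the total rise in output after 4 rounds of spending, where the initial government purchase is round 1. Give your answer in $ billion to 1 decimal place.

$641.2 billion

Round 1 adds ΔG = $261 billion; each later round is MPC = 0.68 times the previous.
After 4 rounds: 261 + 177.48 + 120.6864 + 82.066752 = ΔG·(1 − c^4)/(1 − c) = 261 × (1 − 0.21381376)/0.32 ≈ $641.2 billion.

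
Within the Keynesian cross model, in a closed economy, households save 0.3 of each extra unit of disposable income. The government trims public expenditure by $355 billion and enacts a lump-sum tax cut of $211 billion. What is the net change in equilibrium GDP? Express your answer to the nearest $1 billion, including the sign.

MPC = 1 − MPS = 1 − 0.3 = 0.7.
Expenditure multiplier = 1/(1 − MPC) = 1/(1 − 0.7) = 1/0.3 ≈ 3.333.
ΔG contributes k·ΔG = (−$355 billion) / 0.3 ≈ −$1,183.3 billion.
ΔT of −$211 billion changes first-round spending by −c·ΔT = +$147.7 billion, contributing k·(−c·ΔT) = (+$147.7 billion) / 0.3 ≈ +$492.3 billion.
Net ΔY = k(ΔG − c·ΔT) = (−$207.3 billion) / 0.3 = −$691 billion.

−$691 billion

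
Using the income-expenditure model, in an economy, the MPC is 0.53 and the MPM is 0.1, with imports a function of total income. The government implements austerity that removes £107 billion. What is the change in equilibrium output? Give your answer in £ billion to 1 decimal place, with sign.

Government-spending multiplier = 1/(1 − c + m) = 1/(1 − 0.53 + 0.1) = 1/0.57 ≈ 1.754.
ΔY = k × ΔG = (−£107 billion) / 0.57 ≈ −£187.7 billion.

−£187.7 billion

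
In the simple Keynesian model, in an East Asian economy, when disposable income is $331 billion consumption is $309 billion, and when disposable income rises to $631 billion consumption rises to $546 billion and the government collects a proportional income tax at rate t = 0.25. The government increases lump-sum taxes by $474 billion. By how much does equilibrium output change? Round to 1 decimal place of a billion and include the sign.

MPC = ΔC/ΔYd = (546 − 309)/(631 − 331) = 237/300 = 0.79.
A lump-sum tax change of +$474 billion shifts disposable income by −$474 billion; first-round consumption changes by −c × ΔT = −0.79 × (+$474 billion) = −$374.46 billion.
Expenditure multiplier = 1/(1 − c(1−t)) = 1/(1 − 0.79×0.75) = 1/0.4075 ≈ 2.454.
The tax multiplier is −c × k ≈ −1.939, so ΔY = k × (−c·ΔT) = (−$374.46 billion) / 0.4075 ≈ −$918.9 billion.

−$918.9 billion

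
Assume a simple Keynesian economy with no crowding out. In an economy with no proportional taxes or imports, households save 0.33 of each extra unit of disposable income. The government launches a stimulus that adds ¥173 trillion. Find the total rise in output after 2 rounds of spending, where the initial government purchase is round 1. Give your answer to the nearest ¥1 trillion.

MPC = 1 − MPS = 1 − 0.33 = 0.67.
Round 1 adds ΔG = ¥173 trillion; each later round is MPC = 0.67 times the previous.
After 2 rounds: 173 + 115.91 = ΔG·(1 − c^2)/(1 − c) = 173 × (1 − 0.4489)/0.33 ≈ ¥289 trillion.

¥289 trillion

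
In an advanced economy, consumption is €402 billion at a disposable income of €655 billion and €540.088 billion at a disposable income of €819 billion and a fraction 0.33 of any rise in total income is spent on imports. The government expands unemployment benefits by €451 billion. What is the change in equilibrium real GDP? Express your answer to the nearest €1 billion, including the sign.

+€778 billion

MPC = ΔC/ΔYd = (540.088 − 402)/(819 − 655) = 138.088/164 = 0.842.
The transfer change shifts disposable income by +€451 billion, so first-round consumption changes by c·ΔTR = 0.842 × (+€451 billion) = +€379.742 billion.
Expenditure multiplier = 1/(1 − c + m) = 1/(1 − 0.842 + 0.33) = 1/0.488 ≈ 2.049.
The transfer multiplier is c × k ≈ 1.725, so ΔY = k × (c·ΔTR) = (+€379.742 billion) / 0.488 ≈ +€778 billion.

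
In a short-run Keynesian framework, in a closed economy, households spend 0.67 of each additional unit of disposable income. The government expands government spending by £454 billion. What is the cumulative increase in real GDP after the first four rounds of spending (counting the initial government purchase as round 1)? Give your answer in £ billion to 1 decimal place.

£1,098.5 billion

Round 1 adds ΔG = £454 billion; each later round is MPC = 0.67 times the previous.
After 4 rounds: 454 + 304.18 + 203.8006 + 136.546402 = ΔG·(1 − c^4)/(1 − c) = 454 × (1 − 0.20151121)/0.33 ≈ £1,098.5 billion.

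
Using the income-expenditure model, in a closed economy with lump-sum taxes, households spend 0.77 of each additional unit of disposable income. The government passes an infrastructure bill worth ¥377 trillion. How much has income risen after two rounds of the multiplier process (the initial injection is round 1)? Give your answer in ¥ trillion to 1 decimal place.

Round 1 adds ΔG = ¥377 trillion; each later round is MPC = 0.77 times the previous.
After 2 rounds: 377 + 290.29 = ΔG·(1 − c^2)/(1 − c) = 377 × (1 − 0.5929)/0.23 ≈ ¥667.3 trillion.

¥667.3 trillion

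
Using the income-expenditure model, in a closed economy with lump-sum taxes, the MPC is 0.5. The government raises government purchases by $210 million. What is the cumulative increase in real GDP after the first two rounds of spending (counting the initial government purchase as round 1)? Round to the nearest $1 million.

Round 1 adds ΔG = $210 million; each later round is MPC = 0.5 times the previous.
After 2 rounds: 210 + 105 = ΔG·(1 − c^2)/(1 − c) = 210 × (1 − 0.25)/0.5 = $315 million.

$315 million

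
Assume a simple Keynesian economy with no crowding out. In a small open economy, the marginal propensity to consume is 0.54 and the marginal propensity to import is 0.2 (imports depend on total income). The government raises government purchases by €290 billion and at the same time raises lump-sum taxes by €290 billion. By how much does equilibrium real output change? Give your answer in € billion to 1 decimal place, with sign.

+€202.1 billion

Expenditure multiplier = 1/(1 − c + m) = 1/(1 − 0.54 + 0.2) = 1/0.66 ≈ 1.515.
ΔG contributes k·ΔG = (+€290 billion) / 0.66 ≈ +€439.4 billion.
ΔT of +€290 billion changes first-round spending by −c·ΔT = −€156.6 billion, contributing k·(−c·ΔT) = (−€156.6 billion) / 0.66 ≈ −€237.3 billion.
Net ΔY = k(ΔG − c·ΔT) = (+€133.4 billion) / 0.66 ≈ +€202.1 billion.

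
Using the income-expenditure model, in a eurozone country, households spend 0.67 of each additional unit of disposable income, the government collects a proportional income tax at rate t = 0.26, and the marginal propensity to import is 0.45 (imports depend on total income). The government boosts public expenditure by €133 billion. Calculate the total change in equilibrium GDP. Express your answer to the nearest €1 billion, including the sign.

+€139 billion

Expenditure multiplier = 1/(1 − c(1−t) + m) = 1/(1 − 0.67×0.74 + 0.45) = 1/0.9542 ≈ 1.048.
ΔY = k × ΔG = (+€133 billion) / 0.9542 ≈ +€139 billion.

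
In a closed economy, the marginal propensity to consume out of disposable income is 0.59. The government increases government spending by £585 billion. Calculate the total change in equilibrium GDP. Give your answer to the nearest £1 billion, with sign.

Expenditure multiplier = 1/(1 − MPC) = 1/(1 − 0.59) = 1/0.41 ≈ 2.439.
ΔY = k × ΔG = (+£585 billion) / 0.41 ≈ +£1,427 billion.

+£1,427 billion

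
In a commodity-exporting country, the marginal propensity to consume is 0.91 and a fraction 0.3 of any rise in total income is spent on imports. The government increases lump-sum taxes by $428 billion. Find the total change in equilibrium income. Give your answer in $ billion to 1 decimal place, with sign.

A lump-sum tax change of +$428 billion shifts disposable income by −$428 billion; first-round consumption changes by −c × ΔT = −0.91 × (+$428 billion) = −$389.48 billion.
Expenditure multiplier = 1/(1 − c + m) = 1/(1 − 0.91 + 0.3) = 1/0.39 ≈ 2.564.
The tax multiplier is −c × k ≈ −2.333, so ΔY = k × (−c·ΔT) = (−$389.48 billion) / 0.39 ≈ −$998.7 billion.

−$998.7 billion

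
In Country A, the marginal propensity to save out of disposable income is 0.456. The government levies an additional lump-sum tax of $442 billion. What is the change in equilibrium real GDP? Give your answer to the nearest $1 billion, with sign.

−$527 billion

MPC = 1 − MPS = 1 − 0.456 = 0.544.
A lump-sum tax change of +$442 billion shifts disposable income by −$442 billion; first-round consumption changes by −c × ΔT = −0.544 × (+$442 billion) = −$240.448 billion.
Expenditure multiplier = 1/(1 − MPC) = 1/(1 − 0.544) = 1/0.456 ≈ 2.193.
The tax multiplier is −c × k ≈ −1.193, so ΔY = k × (−c·ΔT) = (−$240.448 billion) / 0.456 ≈ −$527 billion.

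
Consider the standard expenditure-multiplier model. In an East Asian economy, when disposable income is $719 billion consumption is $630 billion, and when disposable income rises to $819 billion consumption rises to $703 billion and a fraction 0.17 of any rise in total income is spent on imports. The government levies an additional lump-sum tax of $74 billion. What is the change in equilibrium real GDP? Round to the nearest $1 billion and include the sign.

−$123 billion

MPC = ΔC/ΔYd = (703 − 630)/(819 − 719) = 73/100 = 0.73.
A lump-sum tax change of +$74 billion shifts disposable income by −$74 billion; first-round consumption changes by −c × ΔT = −0.73 × (+$74 billion) = −$54.02 billion.
Expenditure multiplier = 1/(1 − c + m) = 1/(1 − 0.73 + 0.17) = 1/0.44 ≈ 2.273.
The tax multiplier is −c × k ≈ −1.659, so ΔY = k × (−c·ΔT) = (−$54.02 billion) / 0.44 ≈ −$123 billion.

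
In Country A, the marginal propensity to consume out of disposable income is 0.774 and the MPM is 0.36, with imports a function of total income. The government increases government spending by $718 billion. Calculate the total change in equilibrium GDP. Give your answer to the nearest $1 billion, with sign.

Spending multiplier = 1/(1 − c + m) = 1/(1 − 0.774 + 0.36) = 1/0.586 ≈ 1.706.
ΔY = k × ΔG = (+$718 billion) / 0.586 ≈ +$1,225 billion.

+$1,225 billion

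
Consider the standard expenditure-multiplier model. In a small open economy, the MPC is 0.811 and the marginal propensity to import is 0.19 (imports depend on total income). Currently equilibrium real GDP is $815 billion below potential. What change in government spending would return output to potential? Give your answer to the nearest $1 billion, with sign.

Spending multiplier = 1/(1 − c + m) = 1/(1 − 0.811 + 0.19) = 1/0.379 ≈ 2.639.
Need ΔY = +$815 billion, so ΔG = ΔY/k = (+$815 billion) × 0.379 ≈ +$309 billion.
The government should increase government spending by $309 billion.

+$309 billion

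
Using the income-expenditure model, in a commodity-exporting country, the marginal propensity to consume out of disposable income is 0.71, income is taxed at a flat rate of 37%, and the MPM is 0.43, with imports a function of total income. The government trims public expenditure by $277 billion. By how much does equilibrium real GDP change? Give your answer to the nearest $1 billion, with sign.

Government-spending multiplier = 1/(1 − c(1−t) + m) = 1/(1 − 0.71×0.63 + 0.43) = 1/0.9827 ≈ 1.018.
ΔY = k × ΔG = (−$277 billion) / 0.9827 ≈ −$282 billion.

−$282 billion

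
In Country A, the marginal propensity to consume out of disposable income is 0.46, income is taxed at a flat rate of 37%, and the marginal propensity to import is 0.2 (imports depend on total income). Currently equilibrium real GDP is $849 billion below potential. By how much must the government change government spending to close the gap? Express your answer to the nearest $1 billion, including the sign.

Spending multiplier = 1/(1 − c(1−t) + m) = 1/(1 − 0.46×0.63 + 0.2) = 1/0.9102 ≈ 1.099.
Need ΔY = +$849 billion, so ΔG = ΔY/k = (+$849 billion) × 0.9102 ≈ +$773 billion.
The government should increase government spending by $773 billion.

+$773 billion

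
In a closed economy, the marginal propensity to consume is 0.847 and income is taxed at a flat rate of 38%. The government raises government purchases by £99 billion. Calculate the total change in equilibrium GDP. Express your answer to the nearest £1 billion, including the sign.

+£208 billion

Government-spending multiplier = 1/(1 − c(1−t)) = 1/(1 − 0.847×0.62) = 1/0.47486 ≈ 2.106.
ΔY = k × ΔG = (+£99 billion) / 0.47486 ≈ +£208 billion.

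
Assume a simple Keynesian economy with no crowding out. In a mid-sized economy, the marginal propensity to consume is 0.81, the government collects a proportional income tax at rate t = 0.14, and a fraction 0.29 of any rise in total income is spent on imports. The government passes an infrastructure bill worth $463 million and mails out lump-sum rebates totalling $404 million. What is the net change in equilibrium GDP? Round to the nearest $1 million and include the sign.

+$1,332 million

Expenditure multiplier = 1/(1 − c(1−t) + m) = 1/(1 − 0.81×0.86 + 0.29) = 1/0.5934 ≈ 1.685.
ΔG contributes k·ΔG = (+$463 million) / 0.5934 ≈ +$780.2 million.
ΔT of −$404 million changes first-round spending by −c·ΔT = +$327.24 million, contributing k·(−c·ΔT) = (+$327.24 million) / 0.5934 ≈ +$551.5 million.
Net ΔY = k(ΔG − c·ΔT) = (+$790.24 million) / 0.5934 ≈ +$1,332 million.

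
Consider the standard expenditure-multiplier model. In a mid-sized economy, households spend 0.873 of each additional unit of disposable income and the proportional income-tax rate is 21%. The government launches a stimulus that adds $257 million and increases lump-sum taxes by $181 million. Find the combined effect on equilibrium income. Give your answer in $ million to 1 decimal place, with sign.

Expenditure multiplier = 1/(1 − c(1−t)) = 1/(1 − 0.873×0.79) = 1/0.31033 ≈ 3.222.
ΔG contributes k·ΔG = (+$257 million) / 0.31033 ≈ +$828.2 million.
ΔT of +$181 million changes first-round spending by −c·ΔT = −$158.013 million, contributing k·(−c·ΔT) = (−$158.013 million) / 0.31033 ≈ −$509.2 million.
Net ΔY = k(ΔG − c·ΔT) = (+$98.987 million) / 0.31033 ≈ +$319 million.

+$319.0 million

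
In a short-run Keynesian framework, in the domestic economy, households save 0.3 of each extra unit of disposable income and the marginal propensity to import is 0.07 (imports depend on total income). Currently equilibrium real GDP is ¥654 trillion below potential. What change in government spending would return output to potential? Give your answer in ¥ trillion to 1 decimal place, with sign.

MPC = 1 − MPS = 1 − 0.3 = 0.7.
Spending multiplier = 1/(1 − c + m) = 1/(1 − 0.7 + 0.07) = 1/0.37 ≈ 2.703.
Need ΔY = +¥654 trillion, so ΔG = ΔY/k = (+¥654 trillion) × 0.37 ≈ +¥242 trillion.
The government should increase government spending by ¥242 trillion.

+¥242.0 trillion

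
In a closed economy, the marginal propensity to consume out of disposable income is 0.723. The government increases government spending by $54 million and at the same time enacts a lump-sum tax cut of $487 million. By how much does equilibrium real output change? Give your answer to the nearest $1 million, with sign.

+$1,466 million

Expenditure multiplier = 1/(1 − MPC) = 1/(1 − 0.723) = 1/0.277 ≈ 3.61.
ΔG contributes k·ΔG = (+$54 million) / 0.277 ≈ +$194.9 million.
ΔT of −$487 million changes first-round spending by −c·ΔT = +$352.101 million, contributing k·(−c·ΔT) = (+$352.101 million) / 0.277 ≈ +$1,271.1 million.
Net ΔY = k(ΔG − c·ΔT) = (+$406.101 million) / 0.277 ≈ +$1,466 million.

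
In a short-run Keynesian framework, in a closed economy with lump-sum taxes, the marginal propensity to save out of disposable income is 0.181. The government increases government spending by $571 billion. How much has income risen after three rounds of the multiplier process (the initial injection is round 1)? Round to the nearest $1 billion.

$1,422 billion

MPC = 1 − MPS = 1 − 0.181 = 0.819.
Round 1 adds ΔG = $571 billion; each later round is MPC = 0.819 times the previous.
After 3 rounds: 571 + 467.649 + 383.004531 = ΔG·(1 − c^3)/(1 − c) = 571 × (1 − 0.549353259)/0.181 ≈ $1,422 billion.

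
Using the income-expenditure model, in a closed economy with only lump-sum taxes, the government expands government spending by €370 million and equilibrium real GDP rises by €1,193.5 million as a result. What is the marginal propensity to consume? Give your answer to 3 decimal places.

Implied spending multiplier k = ΔY/ΔG = 1,193.5/370 ≈ 3.2257.
Since k = 1/(1 − MPC), MPC = 1 − 1/k = 1 − ΔG/ΔY = 1 − 370/1,193.5 ≈ 0.690.

0.690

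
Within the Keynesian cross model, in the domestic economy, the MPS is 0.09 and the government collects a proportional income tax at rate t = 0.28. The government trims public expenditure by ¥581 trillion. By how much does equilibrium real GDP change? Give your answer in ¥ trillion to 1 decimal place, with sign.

MPC = 1 − MPS = 1 − 0.09 = 0.91.
Spending multiplier = 1/(1 − c(1−t)) = 1/(1 − 0.91×0.72) = 1/0.3448 ≈ 2.9.
ΔY = k × ΔG = (−¥581 trillion) / 0.3448 ≈ −¥1,685 trillion.

−¥1,685.0 trillion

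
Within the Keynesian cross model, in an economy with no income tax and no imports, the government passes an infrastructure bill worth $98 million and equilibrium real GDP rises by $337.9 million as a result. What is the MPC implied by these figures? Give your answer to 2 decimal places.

Implied spending multiplier k = ΔY/ΔG = 337.9/98 ≈ 3.448.
Since k = 1/(1 − MPC), MPC = 1 − 1/k = 1 − ΔG/ΔY = 1 − 98/337.9 ≈ 0.71.

0.71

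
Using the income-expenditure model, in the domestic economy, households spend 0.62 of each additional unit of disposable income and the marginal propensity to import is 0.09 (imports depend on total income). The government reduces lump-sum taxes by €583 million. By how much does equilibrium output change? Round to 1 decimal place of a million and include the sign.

A lump-sum tax change of −€583 million shifts disposable income by +€583 million; first-round consumption changes by −c × ΔT = −0.62 × (−€583 million) = +€361.46 million.
Expenditure multiplier = 1/(1 − c + m) = 1/(1 − 0.62 + 0.09) = 1/0.47 ≈ 2.128.
The tax multiplier is −c × k ≈ −1.319, so ΔY = k × (−c·ΔT) = (+€361.46 million) / 0.47 ≈ +€769.1 million.

+€769.1 million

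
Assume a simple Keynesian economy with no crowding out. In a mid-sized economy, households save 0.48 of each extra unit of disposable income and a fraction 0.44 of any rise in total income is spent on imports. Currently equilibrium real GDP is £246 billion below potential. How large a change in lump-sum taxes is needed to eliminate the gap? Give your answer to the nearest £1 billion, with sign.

MPC = 1 − MPS = 1 − 0.48 = 0.52.
Spending multiplier = 1/(1 − c + m) = 1/(1 − 0.52 + 0.44) = 1/0.92 ≈ 1.087.
Tax multiplier = −c·k = −0.52/0.92 ≈ −0.565. Need ΔY = +£246 billion, so ΔT = ΔY/(−c·k) = −(+£246 billion) × 0.92 / 0.52 ≈ −£435 billion.
The government should cut lump-sum taxes by £435 billion.

−£435 billion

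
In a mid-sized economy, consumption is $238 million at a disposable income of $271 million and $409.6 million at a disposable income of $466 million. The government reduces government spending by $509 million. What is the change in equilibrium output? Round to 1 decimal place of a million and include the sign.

−$4,241.7 million

MPC = ΔC/ΔYd = (409.6 − 238)/(466 − 271) = 171.6/195 = 0.88.
Government-spending multiplier = 1/(1 − MPC) = 1/(1 − 0.88) = 1/0.12 ≈ 8.333.
ΔY = k × ΔG = (−$509 million) / 0.12 ≈ −$4,241.7 million.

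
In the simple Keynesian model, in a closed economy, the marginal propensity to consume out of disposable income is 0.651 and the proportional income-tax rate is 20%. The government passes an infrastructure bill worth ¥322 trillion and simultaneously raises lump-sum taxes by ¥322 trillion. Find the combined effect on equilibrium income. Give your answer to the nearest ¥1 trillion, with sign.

+¥235 trillion

Expenditure multiplier = 1/(1 − c(1−t)) = 1/(1 − 0.651×0.8) = 1/0.4792 ≈ 2.087.
ΔG contributes k·ΔG = (+¥322 trillion) / 0.4792 ≈ +¥672 trillion.
ΔT of +¥322 trillion changes first-round spending by −c·ΔT = −¥209.622 trillion, contributing k·(−c·ΔT) = (−¥209.622 trillion) / 0.4792 ≈ −¥437.4 trillion.
Net ΔY = k(ΔG − c·ΔT) = (+¥112.378 trillion) / 0.4792 ≈ +¥235 trillion.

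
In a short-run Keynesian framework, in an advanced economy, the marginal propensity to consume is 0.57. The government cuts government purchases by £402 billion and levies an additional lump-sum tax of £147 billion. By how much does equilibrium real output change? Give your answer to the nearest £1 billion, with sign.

Expenditure multiplier = 1/(1 − MPC) = 1/(1 − 0.57) = 1/0.43 ≈ 2.326.
ΔG contributes k·ΔG = (−£402 billion) / 0.43 ≈ −£934.9 billion.
ΔT of +£147 billion changes first-round spending by −c·ΔT = −£83.79 billion, contributing k·(−c·ΔT) = (−£83.79 billion) / 0.43 ≈ −£194.9 billion.
Net ΔY = k(ΔG − c·ΔT) = (−£485.79 billion) / 0.43 ≈ −£1,130 billion.

−£1,130 billion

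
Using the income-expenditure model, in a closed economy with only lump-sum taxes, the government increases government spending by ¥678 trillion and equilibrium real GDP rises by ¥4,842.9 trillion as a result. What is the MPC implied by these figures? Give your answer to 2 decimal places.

Implied spending multiplier k = ΔY/ΔG = 4,842.9/678 ≈ 7.1429.
Since k = 1/(1 − MPC), MPC = 1 − 1/k = 1 − ΔG/ΔY = 1 − 678/4,842.9 ≈ 0.86.

0.86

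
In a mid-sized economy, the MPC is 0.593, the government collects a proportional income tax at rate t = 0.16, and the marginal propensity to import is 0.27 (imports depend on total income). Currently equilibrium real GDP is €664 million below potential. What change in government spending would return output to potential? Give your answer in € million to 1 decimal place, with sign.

Spending multiplier = 1/(1 − c(1−t) + m) = 1/(1 − 0.593×0.84 + 0.27) = 1/0.77188 ≈ 1.296.
Need ΔY = +€664 million, so ΔG = ΔY/k = (+€664 million) × 0.77188 ≈ +€512.5 million.
The government should increase government spending by €512.5 million.

+€512.5 million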